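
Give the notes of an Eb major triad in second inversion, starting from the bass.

Bb, Eb, G

Spelling Eb major: Eb–G–Bb. In second inversion the fifth is bass, giving Bb, Eb, G from the bottom.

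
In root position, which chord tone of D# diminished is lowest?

In root position the root is lowest. For D# diminished (D#–F#–A) that is D#.

D#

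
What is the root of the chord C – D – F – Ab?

C, D, F, Ab are the tones of a D half-diminished seventh chord (D–F–Ab–C), making D the root.

D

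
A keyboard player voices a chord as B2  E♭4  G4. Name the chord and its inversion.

Eb augmented, second inversion

Reducing to letter names: B, Eb, G. These stack in thirds as Eb–G–B — an Eb augmented triad.
B is the fifth of Eb augmented; fifth in the bass means second inversion (figured bass 6/4).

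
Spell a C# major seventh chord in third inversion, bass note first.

C# major seventh is C#–E#–G#–B#. Third inversion puts the seventh (B#) in the bass, with the remaining tones above: B#, C#, E#, G#.

B#, C#, E#, G#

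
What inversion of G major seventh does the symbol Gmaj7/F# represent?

Gmaj7/F# means G major seventh with F# in the bass. F# is the seventh of G major seventh (G–B–D–F#), so this is third inversion.

third inversion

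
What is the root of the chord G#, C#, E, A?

A

G#, C#, E, A are the tones of an A major seventh chord (A–C#–E–G#), making A the root.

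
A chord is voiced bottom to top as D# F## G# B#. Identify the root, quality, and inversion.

The pitch classes D#, F##, G#, B# arrange in thirds as G#–B#–D#–F##: a G# major seventh chord.
The lowest note is D#, the fifth of the chord, so this is second inversion (figured bass 4/3).

G# major seventh, second inversion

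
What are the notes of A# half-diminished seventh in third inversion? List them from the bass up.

Spelling A# half-diminished seventh: A#–C#–E–G#. In third inversion the seventh is bass, giving G#, A#, C#, E from the bottom.

G#, A#, C#, E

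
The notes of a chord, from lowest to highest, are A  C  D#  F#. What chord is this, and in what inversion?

The distinct note names are A, C, D#, F#. Stacked in thirds they read D#–F#–A–C, which is a diminished seventh chord on D#.
A is the fifth of D# diminished seventh; fifth in the bass means second inversion (figured bass 4/3).

D# diminished seventh, second inversion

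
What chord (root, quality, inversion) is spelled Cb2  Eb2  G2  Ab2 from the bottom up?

Ab minor-major seventh, first inversion

Reducing to letter names: Cb, Eb, G, Ab. These stack in thirds as Ab–Cb–Eb–G — an Ab minor-major seventh chord.
The lowest note is Cb, the third of the chord, so this is first inversion (figured bass 6/5).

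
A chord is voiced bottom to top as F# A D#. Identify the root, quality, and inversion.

Reducing to letter names: F#, A, D#. These stack in thirds as D#–F#–A — a D# diminished triad.
With the third (F#) in the bass, the chord is in first inversion (figured bass 6).

D# diminished, first inversion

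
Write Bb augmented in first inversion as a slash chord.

First inversion of Bb augmented has the third (D) in the bass. As a slash chord: Bbaug/D.

Bbaug/D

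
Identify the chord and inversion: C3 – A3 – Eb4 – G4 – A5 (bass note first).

A half-diminished seventh, first inversion

Reducing to letter names: C, A, Eb, G. These stack in thirds as A–C–Eb–G — an A half-diminished seventh chord.
With the third (C) in the bass, the chord is in first inversion (figured bass 6/5).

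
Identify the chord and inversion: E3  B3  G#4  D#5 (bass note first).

E major seventh, root position

Reducing to letter names: E, B, G#, D#. These stack in thirds as E–G#–B–D# — an E major seventh chord.
With the root (E) in the bass, the chord is in root position (figured bass 7).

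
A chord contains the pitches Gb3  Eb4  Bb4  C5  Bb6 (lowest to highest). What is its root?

C

The distinct letter names are Gb, Eb, Bb, C. Arranged as a stack of thirds they read C–Eb–Gb–Bb, so C is the root (a C half-diminished seventh chord).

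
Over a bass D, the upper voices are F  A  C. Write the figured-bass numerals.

7

The notes D, F, A, C stack in thirds as D–F–A–C — a D minor seventh chord. The bass D is the root, so this is root position: figured 7.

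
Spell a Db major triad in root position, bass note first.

Db, F, Ab

Spelling Db major: Db–F–Ab. In root position the root is bass, giving Db, F, Ab from the bottom.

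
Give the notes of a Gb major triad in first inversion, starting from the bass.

Bb, Db, Gb

Spelling Gb major: Gb–Bb–Db. In first inversion the third is bass, giving Bb, Db, Gb from the bottom.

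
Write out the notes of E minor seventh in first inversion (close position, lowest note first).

G, B, D, E

Spelling E minor seventh: E–G–B–D. In first inversion the third is bass, giving G, B, D, E from the bottom.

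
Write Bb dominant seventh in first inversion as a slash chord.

First inversion of Bb dominant seventh has the third (D) in the bass. As a slash chord: Bb7/D.

Bb7/D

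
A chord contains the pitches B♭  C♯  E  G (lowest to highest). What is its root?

The distinct letter names are Bb, C#, E, G. Arranged as a stack of thirds they read C#–E–G–Bb, so C# is the root (a C# diminished seventh chord).

C#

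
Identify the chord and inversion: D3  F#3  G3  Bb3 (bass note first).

The distinct note names are D, F#, G, Bb. Stacked in thirds they read G–Bb–D–F#, which is a minor-major seventh chord on G.
The lowest note is D, the fifth of the chord, so this is second inversion (figured bass 4/3).

G minor-major seventh, second inversion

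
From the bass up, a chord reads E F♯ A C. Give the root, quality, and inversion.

F# half-diminished seventh, third inversion

Reducing to letter names: E, F#, A, C. These stack in thirds as F#–A–C–E — an F# half-diminished seventh chord.
The lowest note is E, the seventh of the chord, so this is third inversion (figured bass 4/2).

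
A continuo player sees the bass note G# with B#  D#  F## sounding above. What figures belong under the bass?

7

The notes G#, B#, D#, F## stack in thirds as G#–B#–D#–F## — a G# major seventh chord. The bass G# is the root, so this is root position: figured 7.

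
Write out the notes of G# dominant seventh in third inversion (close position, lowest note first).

F#, G#, B#, D#

G# dominant seventh is G#–B#–D#–F#. Third inversion puts the seventh (F#) in the bass, with the remaining tones above: F#, G#, B#, D#.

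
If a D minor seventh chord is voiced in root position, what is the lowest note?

In root position the root is lowest. For D minor seventh (D–F–A–C) that is D.

D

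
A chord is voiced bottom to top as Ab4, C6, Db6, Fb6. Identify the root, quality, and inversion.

Db minor-major seventh, second inversion

Reducing to letter names: Ab, C, Db, Fb. These stack in thirds as Db–Fb–Ab–C — a Db minor-major seventh chord.
The lowest note is Ab, the fifth of the chord, so this is second inversion (figured bass 4/3).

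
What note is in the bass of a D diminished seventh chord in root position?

D

The root of D diminished seventh (D–F–Ab–Cb) is D; that is the bass in root position.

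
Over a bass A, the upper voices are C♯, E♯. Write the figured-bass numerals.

The notes A, C#, E# stack in thirds as A–C#–E# — an A augmented triad. The bass A is the root, so this is root position: figured 5/3.

5/3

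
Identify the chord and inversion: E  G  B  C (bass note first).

C major seventh, first inversion

The distinct note names are E, G, B, C. Stacked in thirds they read C–E–G–B, which is a major seventh chord on C.
With the third (E) in the bass, the chord is in first inversion (figured bass 6/5).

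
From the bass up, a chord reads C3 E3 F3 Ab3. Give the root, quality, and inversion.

F minor-major seventh, second inversion

The distinct note names are C, E, F, Ab. Stacked in thirds they read F–Ab–C–E, which is a minor-major seventh chord on F.
With the fifth (C) in the bass, the chord is in second inversion (figured bass 4/3).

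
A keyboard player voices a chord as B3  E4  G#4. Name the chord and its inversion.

E major, second inversion

The pitch classes B, E, G# arrange in thirds as E–G#–B: an E major triad.
With the fifth (B) in the bass, the chord is in second inversion (figured bass 6/4).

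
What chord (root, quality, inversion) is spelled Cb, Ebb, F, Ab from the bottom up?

F diminished seventh, second inversion

The pitch classes Cb, Ebb, F, Ab arrange in thirds as F–Ab–Cb–Ebb: an F diminished seventh chord.
Cb is the fifth of F diminished seventh; fifth in the bass means second inversion (figured bass 4/3).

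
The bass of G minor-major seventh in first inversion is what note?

Bb

The third of G minor-major seventh (G–Bb–D–F#) is Bb; that is the bass in first inversion.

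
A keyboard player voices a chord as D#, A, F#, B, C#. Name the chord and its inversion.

B dominant ninth, first inversion

The distinct note names are D#, A, F#, B, C#. Stacked in thirds they read B–D#–F#–A–C#, which is a dominant ninth chord on B.
The lowest note is D#, the third of the chord, so this is first inversion.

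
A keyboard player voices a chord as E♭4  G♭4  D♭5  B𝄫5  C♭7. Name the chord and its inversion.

Cb dominant ninth, first inversion

Reducing to letter names: Eb, Gb, Db, Bbb, Cb. These stack in thirds as Cb–Eb–Gb–Bbb–Db — a Cb dominant ninth chord.
The lowest note is Eb, the third of the chord, so this is first inversion.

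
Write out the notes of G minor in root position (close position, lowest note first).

G, Bb, D

Spelling G minor: G–Bb–D. In root position the root is bass, giving G, Bb, D from the bottom.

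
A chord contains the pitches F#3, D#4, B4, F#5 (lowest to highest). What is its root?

The distinct letter names are F#, D#, B. Arranged as a stack of thirds they read B–D#–F#, so B is the root (a B major triad).

B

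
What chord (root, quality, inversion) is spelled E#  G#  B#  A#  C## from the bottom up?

A# dominant ninth, second inversion

The pitch classes E#, G#, B#, A#, C## arrange in thirds as A#–C##–E#–G#–B#: an A# dominant ninth chord.
The lowest note is E#, the fifth of the chord, so this is second inversion.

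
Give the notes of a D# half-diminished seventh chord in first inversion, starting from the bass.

F#, A, C#, D#

Spelling D# half-diminished seventh: D#–F#–A–C#. In first inversion the third is bass, giving F#, A, C#, D# from the bottom.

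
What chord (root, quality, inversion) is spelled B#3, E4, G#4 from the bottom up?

The distinct note names are B#, E, G#. Stacked in thirds they read E–G#–B#, which is an augmented triad on E.
With the fifth (B#) in the bass, the chord is in second inversion (figured bass 6/4).

E augmented, second inversion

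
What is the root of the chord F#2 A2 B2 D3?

B

Reordering F#, A, B, D into stacked thirds gives B–D–F#–A; the bottom of that stack, B, is the root.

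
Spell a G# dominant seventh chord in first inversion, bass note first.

G# dominant seventh is G#–B#–D#–F#. First inversion puts the third (B#) in the bass, with the remaining tones above: B#, D#, F#, G#.

B#, D#, F#, G#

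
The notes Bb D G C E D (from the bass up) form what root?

The distinct letter names are Bb, D, G, C, E. Arranged as a stack of thirds they read C–E–G–Bb–D, so C is the root (a C dominant ninth chord).

C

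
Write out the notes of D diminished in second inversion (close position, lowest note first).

Spelling D diminished: D–F–Ab. In second inversion the fifth is bass, giving Ab, D, F from the bottom.

Ab, D, F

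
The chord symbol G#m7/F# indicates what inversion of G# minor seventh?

third inversion

G#m7/F# means G# minor seventh with F# in the bass. F# is the seventh of G# minor seventh (G#–B–D#–F#), so this is third inversion.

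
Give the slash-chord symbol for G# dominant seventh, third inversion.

G#7/F#

Third inversion of G# dominant seventh has the seventh (F#) in the bass. As a slash chord: G#7/F#.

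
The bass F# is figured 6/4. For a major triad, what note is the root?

B

The figures 6/4 mean the fifth of the chord is in the bass. If F# is the fifth of a major triad, the root is B (chord tones B–D#–F#).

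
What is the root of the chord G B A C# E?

The distinct letter names are G, B, A, C#, E. Arranged as a stack of thirds they read A–C#–E–G–B, so A is the root (an A dominant ninth chord).

A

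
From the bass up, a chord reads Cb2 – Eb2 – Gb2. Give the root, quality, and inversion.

The pitch classes Cb, Eb, Gb arrange in thirds as Cb–Eb–Gb: a Cb major triad.
Cb is the root of Cb major; root in the bass means root position (figured bass 5/3).

Cb major, root position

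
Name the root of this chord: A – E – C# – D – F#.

D

The distinct letter names are A, E, C#, D, F#. Arranged as a stack of thirds they read D–F#–A–C#–E, so D is the root (a D major ninth chord).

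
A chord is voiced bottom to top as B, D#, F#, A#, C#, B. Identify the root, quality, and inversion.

Reducing to letter names: B, D#, F#, A#, C#. These stack in thirds as B–D#–F#–A#–C# — a B major ninth chord.
With the root (B) in the bass, the chord is in root position.

B major ninth, root position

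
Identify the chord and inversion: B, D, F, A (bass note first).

B half-diminished seventh, root position

Reducing to letter names: B, D, F, A. These stack in thirds as B–D–F–A — a B half-diminished seventh chord.
B is the root of B half-diminished seventh; root in the bass means root position (figured bass 7).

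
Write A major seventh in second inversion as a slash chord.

Second inversion of A major seventh has the fifth (E) in the bass. As a slash chord: Amaj7/E.

Amaj7/E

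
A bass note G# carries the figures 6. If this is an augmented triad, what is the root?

E

The figures 6 mean the third of the chord is in the bass. If G# is the third of an augmented triad, the root is E (chord tones E–G#–B#).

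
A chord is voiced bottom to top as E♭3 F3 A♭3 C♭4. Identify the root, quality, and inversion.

F half-diminished seventh, third inversion

Reducing to letter names: Eb, F, Ab, Cb. These stack in thirds as F–Ab–Cb–Eb — an F half-diminished seventh chord.
Eb is the seventh of F half-diminished seventh; seventh in the bass means third inversion (figured bass 4/2).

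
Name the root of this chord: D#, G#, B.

G#

The distinct letter names are D#, G#, B. Arranged as a stack of thirds they read G#–B–D#, so G# is the root (a G# minor triad).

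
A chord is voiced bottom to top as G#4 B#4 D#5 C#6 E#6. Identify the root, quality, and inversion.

C# major ninth, second inversion

The distinct note names are G#, B#, D#, C#, E#. Stacked in thirds they read C#–E#–G#–B#–D#, which is a major ninth chord on C#.
The lowest note is G#, the fifth of the chord, so this is second inversion.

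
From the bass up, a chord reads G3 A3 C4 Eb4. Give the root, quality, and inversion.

A half-diminished seventh, third inversion

Reducing to letter names: G, A, C, Eb. These stack in thirds as A–C–Eb–G — an A half-diminished seventh chord.
With the seventh (G) in the bass, the chord is in third inversion (figured bass 4/2).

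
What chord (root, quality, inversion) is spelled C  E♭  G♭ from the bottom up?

C diminished, root position

The distinct note names are C, Eb, Gb. Stacked in thirds they read C–Eb–Gb, which is a diminished triad on C.
C is the root of C diminished; root in the bass means root position (figured bass 5/3).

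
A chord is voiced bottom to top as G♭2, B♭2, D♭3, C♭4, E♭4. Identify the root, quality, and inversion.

Cb major ninth, second inversion

The distinct note names are Gb, Bb, Db, Cb, Eb. Stacked in thirds they read Cb–Eb–Gb–Bb–Db, which is a major ninth chord on Cb.
With the fifth (Gb) in the bass, the chord is in second inversion.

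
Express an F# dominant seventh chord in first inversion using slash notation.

First inversion of F# dominant seventh has the third (A#) in the bass. As a slash chord: F#7/A#.

F#7/A#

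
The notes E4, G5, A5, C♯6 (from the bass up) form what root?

A

E, G, A, C# are the tones of an A dominant seventh chord (A–C#–E–G), making A the root.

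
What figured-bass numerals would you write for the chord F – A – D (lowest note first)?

The notes F, A, D stack in thirds as D–F–A — a D minor triad. The bass F is the third, so this is first inversion: figured 6.

6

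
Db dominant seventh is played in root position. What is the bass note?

Db

Db dominant seventh is Db–F–Ab–Cb. Root position places the root in the bass: Db.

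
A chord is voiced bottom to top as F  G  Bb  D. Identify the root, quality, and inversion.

The pitch classes F, G, Bb, D arrange in thirds as G–Bb–D–F: a G minor seventh chord.
The lowest note is F, the seventh of the chord, so this is third inversion (figured bass 4/2).

G minor seventh, third inversion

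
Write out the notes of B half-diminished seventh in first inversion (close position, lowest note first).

D, F, A, B

B half-diminished seventh is B–D–F–A. First inversion puts the third (D) in the bass, with the remaining tones above: D, F, A, B.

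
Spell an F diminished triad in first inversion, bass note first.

Ab, Cb, F

Spelling F diminished: F–Ab–Cb. In first inversion the third is bass, giving Ab, Cb, F from the bottom.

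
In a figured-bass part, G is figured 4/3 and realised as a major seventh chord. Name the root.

C

The figures 4/3 mean the fifth of the chord is in the bass. If G is the fifth of a major seventh chord, the root is C (chord tones C–E–G–B).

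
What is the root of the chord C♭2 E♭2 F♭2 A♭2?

Fb

The distinct letter names are Cb, Eb, Fb, Ab. Arranged as a stack of thirds they read Fb–Ab–Cb–Eb, so Fb is the root (an Fb major seventh chord).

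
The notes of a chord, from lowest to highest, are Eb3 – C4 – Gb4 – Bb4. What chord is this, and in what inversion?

Reducing to letter names: Eb, C, Gb, Bb. These stack in thirds as C–Eb–Gb–Bb — a C half-diminished seventh chord.
Eb is the third of C half-diminished seventh; third in the bass means first inversion (figured bass 6/5).

C half-diminished seventh, first inversion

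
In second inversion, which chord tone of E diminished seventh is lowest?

Bb

In second inversion the fifth is lowest. For E diminished seventh (E–G–Bb–Db) that is Bb.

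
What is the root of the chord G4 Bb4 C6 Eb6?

The distinct letter names are G, Bb, C, Eb. Arranged as a stack of thirds they read C–Eb–G–Bb, so C is the root (a C minor seventh chord).

C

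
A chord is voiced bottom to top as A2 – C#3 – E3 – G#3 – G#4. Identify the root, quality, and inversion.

Reducing to letter names: A, C#, E, G#. These stack in thirds as A–C#–E–G# — an A major seventh chord.
A is the root of A major seventh; root in the bass means root position (figured bass 7).

A major seventh, root position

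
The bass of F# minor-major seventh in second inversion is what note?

In second inversion the fifth is lowest. For F# minor-major seventh (F#–A–C#–E#) that is C#.

C#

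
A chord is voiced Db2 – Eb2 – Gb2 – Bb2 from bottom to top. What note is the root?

Eb

The distinct letter names are Db, Eb, Gb, Bb. Arranged as a stack of thirds they read Eb–Gb–Bb–Db, so Eb is the root (an Eb minor seventh chord).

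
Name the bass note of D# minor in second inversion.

A#

The fifth of D# minor (D#–F#–A#) is A#; that is the bass in second inversion.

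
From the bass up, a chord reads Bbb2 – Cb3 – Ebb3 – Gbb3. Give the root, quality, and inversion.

Cb half-diminished seventh, third inversion

Reducing to letter names: Bbb, Cb, Ebb, Gbb. These stack in thirds as Cb–Ebb–Gbb–Bbb — a Cb half-diminished seventh chord.
Bbb is the seventh of Cb half-diminished seventh; seventh in the bass means third inversion (figured bass 4/2).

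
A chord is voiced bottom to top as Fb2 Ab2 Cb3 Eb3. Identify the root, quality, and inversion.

The pitch classes Fb, Ab, Cb, Eb arrange in thirds as Fb–Ab–Cb–Eb: an Fb major seventh chord.
The lowest note is Fb, the root of the chord, so this is root position (figured bass 7).

Fb major seventh, root position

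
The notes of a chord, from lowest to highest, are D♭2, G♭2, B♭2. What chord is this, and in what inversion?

Gb major, second inversion

The pitch classes Db, Gb, Bb arrange in thirds as Gb–Bb–Db: a Gb major triad.
With the fifth (Db) in the bass, the chord is in second inversion (figured bass 6/4).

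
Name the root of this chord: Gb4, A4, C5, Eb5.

Reordering Gb, A, C, Eb into stacked thirds gives A–C–Eb–Gb; the bottom of that stack, A, is the root.

A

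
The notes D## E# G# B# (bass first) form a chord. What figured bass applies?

The notes D##, E#, G#, B# stack in thirds as E#–G#–B#–D## — an E# minor-major seventh chord. The bass D## is the seventh, so this is third inversion: figured 4/2.

4/2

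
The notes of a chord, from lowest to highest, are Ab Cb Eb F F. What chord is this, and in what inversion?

Reducing to letter names: Ab, Cb, Eb, F. These stack in thirds as F–Ab–Cb–Eb — an F half-diminished seventh chord.
With the third (Ab) in the bass, the chord is in first inversion (figured bass 6/5).

F half-diminished seventh, first inversion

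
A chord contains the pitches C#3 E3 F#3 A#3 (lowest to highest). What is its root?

The distinct letter names are C#, E, F#, A#. Arranged as a stack of thirds they read F#–A#–C#–E, so F# is the root (an F# dominant seventh chord).

F#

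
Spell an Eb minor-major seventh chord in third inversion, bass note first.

Eb minor-major seventh is Eb–Gb–Bb–D. Third inversion puts the seventh (D) in the bass, with the remaining tones above: D, Eb, Gb, Bb.

D, Eb, Gb, Bb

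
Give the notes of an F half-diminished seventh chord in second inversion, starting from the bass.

F half-diminished seventh is F–Ab–Cb–Eb. Second inversion puts the fifth (Cb) in the bass, with the remaining tones above: Cb, Eb, F, Ab.

Cb, Eb, F, Ab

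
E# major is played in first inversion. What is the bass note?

In first inversion the third is lowest. For E# major (E#–G##–B#) that is G##.

G##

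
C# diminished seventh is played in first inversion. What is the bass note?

E

In first inversion the third is lowest. For C# diminished seventh (C#–E–G–Bb) that is E.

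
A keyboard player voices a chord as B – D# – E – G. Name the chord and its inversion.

E minor-major seventh, second inversion

The pitch classes B, D#, E, G arrange in thirds as E–G–B–D#: an E minor-major seventh chord.
B is the fifth of E minor-major seventh; fifth in the bass means second inversion (figured bass 4/3).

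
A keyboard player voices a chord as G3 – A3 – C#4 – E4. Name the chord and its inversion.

A dominant seventh, third inversion

The distinct note names are G, A, C#, E. Stacked in thirds they read A–C#–E–G, which is a dominant seventh chord on A.
With the seventh (G) in the bass, the chord is in third inversion (figured bass 4/2).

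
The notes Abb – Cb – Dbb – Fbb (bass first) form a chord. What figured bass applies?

4/3

The notes Abb, Cb, Dbb, Fbb stack in thirds as Dbb–Fbb–Abb–Cb — a Dbb minor-major seventh chord. The bass Abb is the fifth, so this is second inversion: figured 4/3.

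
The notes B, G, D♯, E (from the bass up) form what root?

E

Reordering B, G, D#, E into stacked thirds gives E–G–B–D#; the bottom of that stack, E, is the root.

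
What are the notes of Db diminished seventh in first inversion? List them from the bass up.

Db diminished seventh is Db–Fb–Abb–Cbb. First inversion puts the third (Fb) in the bass, with the remaining tones above: Fb, Abb, Cbb, Db.

Fb, Abb, Cbb, Db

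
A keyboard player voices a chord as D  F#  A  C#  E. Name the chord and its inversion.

D major ninth, root position

The distinct note names are D, F#, A, C#, E. Stacked in thirds they read D–F#–A–C#–E, which is a major ninth chord on D.
D is the root of D major ninth; root in the bass means root position.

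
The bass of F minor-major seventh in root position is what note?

F minor-major seventh is F–Ab–C–E. Root position places the root in the bass: F.

F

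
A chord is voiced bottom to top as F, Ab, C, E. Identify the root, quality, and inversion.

Reducing to letter names: F, Ab, C, E. These stack in thirds as F–Ab–C–E — an F minor-major seventh chord.
With the root (F) in the bass, the chord is in root position (figured bass 7).

F minor-major seventh, root position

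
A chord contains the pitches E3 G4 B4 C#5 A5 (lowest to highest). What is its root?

A

Reordering E, G, B, C#, A into stacked thirds gives A–C#–E–G–B; the bottom of that stack, A, is the root.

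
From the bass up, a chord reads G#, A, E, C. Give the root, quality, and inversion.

A minor-major seventh, third inversion

The distinct note names are G#, A, E, C. Stacked in thirds they read A–C–E–G#, which is a minor-major seventh chord on A.
With the seventh (G#) in the bass, the chord is in third inversion (figured bass 4/2).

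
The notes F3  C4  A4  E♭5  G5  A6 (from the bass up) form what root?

F

The distinct letter names are F, C, A, Eb, G. Arranged as a stack of thirds they read F–A–C–Eb–G, so F is the root (an F dominant ninth chord).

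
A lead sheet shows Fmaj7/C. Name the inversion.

Fmaj7/C means F major seventh with C in the bass. C is the fifth of F major seventh (F–A–C–E), so this is second inversion.

second inversion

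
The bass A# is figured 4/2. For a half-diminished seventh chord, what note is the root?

B#

The figures 4/2 mean the seventh of the chord is in the bass. If A# is the seventh of a half-diminished seventh chord, the root is B# (chord tones B#–D#–F#–A#).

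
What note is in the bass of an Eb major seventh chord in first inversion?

In first inversion the third is lowest. For Eb major seventh (Eb–G–Bb–D) that is G.

G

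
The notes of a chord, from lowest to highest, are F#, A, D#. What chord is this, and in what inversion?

D# diminished, first inversion

The pitch classes F#, A, D# arrange in thirds as D#–F#–A: a D# diminished triad.
With the third (F#) in the bass, the chord is in first inversion (figured bass 6).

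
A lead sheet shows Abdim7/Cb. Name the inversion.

Abdim7/Cb means Ab diminished seventh with Cb in the bass. Cb is the third of Ab diminished seventh (Ab–Cb–Ebb–Gbb), so this is first inversion.

first inversion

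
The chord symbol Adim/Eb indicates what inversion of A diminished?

Adim/Eb means A diminished with Eb in the bass. Eb is the fifth of A diminished (A–C–Eb), so this is second inversion.

second inversion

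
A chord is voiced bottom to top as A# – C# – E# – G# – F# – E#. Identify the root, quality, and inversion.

The pitch classes A#, C#, E#, G#, F# arrange in thirds as F#–A#–C#–E#–G#: an F# major ninth chord.
The lowest note is A#, the third of the chord, so this is first inversion.

F# major ninth, first inversion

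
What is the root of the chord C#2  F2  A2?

F

Reordering C#, F, A into stacked thirds gives F–A–C#; the bottom of that stack, F, is the root.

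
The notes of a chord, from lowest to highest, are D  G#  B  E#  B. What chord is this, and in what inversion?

E# diminished seventh, third inversion

The pitch classes D, G#, B, E# arrange in thirds as E#–G#–B–D: an E# diminished seventh chord.
The lowest note is D, the seventh of the chord, so this is third inversion (figured bass 4/2).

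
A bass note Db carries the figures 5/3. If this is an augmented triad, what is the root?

Db

The figures 5/3 mean the root of the chord is in the bass. If Db is the root of an augmented triad, the root is Db (chord tones Db–F–A).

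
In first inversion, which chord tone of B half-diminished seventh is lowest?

In first inversion the third is lowest. For B half-diminished seventh (B–D–F–A) that is D.

D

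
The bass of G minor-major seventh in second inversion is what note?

D

The fifth of G minor-major seventh (G–Bb–D–F#) is D; that is the bass in second inversion.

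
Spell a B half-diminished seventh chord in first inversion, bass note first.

D, F, A, B

B half-diminished seventh is B–D–F–A. First inversion puts the third (D) in the bass, with the remaining tones above: D, F, A, B.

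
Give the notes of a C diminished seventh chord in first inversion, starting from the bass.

Eb, Gb, Bbb, C

C diminished seventh is C–Eb–Gb–Bbb. First inversion puts the third (Eb) in the bass, with the remaining tones above: Eb, Gb, Bbb, C.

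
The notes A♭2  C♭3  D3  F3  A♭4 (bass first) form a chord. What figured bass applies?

4/3

The notes Ab, Cb, D, F stack in thirds as D–F–Ab–Cb — a D diminished seventh chord. The bass Ab is the fifth, so this is second inversion: figured 4/3.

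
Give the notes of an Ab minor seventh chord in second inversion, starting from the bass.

Eb, Gb, Ab, Cb

Ab minor seventh is Ab–Cb–Eb–Gb. Second inversion puts the fifth (Eb) in the bass, with the remaining tones above: Eb, Gb, Ab, Cb.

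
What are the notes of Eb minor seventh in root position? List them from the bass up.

Eb, Gb, Bb, Db

Eb minor seventh is Eb–Gb–Bb–Db. Root position puts the root (Eb) in the bass, with the remaining tones above: Eb, Gb, Bb, Db.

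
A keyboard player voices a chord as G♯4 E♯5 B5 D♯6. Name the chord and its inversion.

E# half-diminished seventh, first inversion

The pitch classes G#, E#, B, D# arrange in thirds as E#–G#–B–D#: an E# half-diminished seventh chord.
The lowest note is G#, the third of the chord, so this is first inversion (figured bass 6/5).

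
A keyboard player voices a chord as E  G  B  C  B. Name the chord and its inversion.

The distinct note names are E, G, B, C. Stacked in thirds they read C–E–G–B, which is a major seventh chord on C.
With the third (E) in the bass, the chord is in first inversion (figured bass 6/5).

C major seventh, first inversion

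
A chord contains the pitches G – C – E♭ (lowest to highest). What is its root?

C

G, C, Eb are the tones of a C minor triad (C–Eb–G), making C the root.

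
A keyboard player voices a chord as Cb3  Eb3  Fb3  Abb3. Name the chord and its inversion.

Reducing to letter names: Cb, Eb, Fb, Abb. These stack in thirds as Fb–Abb–Cb–Eb — an Fb minor-major seventh chord.
Cb is the fifth of Fb minor-major seventh; fifth in the bass means second inversion (figured bass 4/3).

Fb minor-major seventh, second inversion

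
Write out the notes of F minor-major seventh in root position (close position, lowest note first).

F minor-major seventh is F–Ab–C–E. Root position puts the root (F) in the bass, with the remaining tones above: F, Ab, C, E.

F, Ab, C, E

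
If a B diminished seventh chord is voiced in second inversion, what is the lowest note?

The fifth of B diminished seventh (B–D–F–Ab) is F; that is the bass in second inversion.

F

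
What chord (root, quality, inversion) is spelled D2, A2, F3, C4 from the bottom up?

D minor seventh, root position

The distinct note names are D, A, F, C. Stacked in thirds they read D–F–A–C, which is a minor seventh chord on D.
The lowest note is D, the root of the chord, so this is root position (figured bass 7).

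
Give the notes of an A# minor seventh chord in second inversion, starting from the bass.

E#, G#, A#, C#

A# minor seventh is A#–C#–E#–G#. Second inversion puts the fifth (E#) in the bass, with the remaining tones above: E#, G#, A#, C#.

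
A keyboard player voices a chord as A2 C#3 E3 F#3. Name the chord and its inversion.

The pitch classes A, C#, E, F# arrange in thirds as F#–A–C#–E: an F# minor seventh chord.
A is the third of F# minor seventh; third in the bass means first inversion (figured bass 6/5).

F# minor seventh, first inversion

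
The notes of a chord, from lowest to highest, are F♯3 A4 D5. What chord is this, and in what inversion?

D major, first inversion

The distinct note names are F#, A, D. Stacked in thirds they read D–F#–A, which is a major triad on D.
The lowest note is F#, the third of the chord, so this is first inversion (figured bass 6).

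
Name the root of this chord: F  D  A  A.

The distinct letter names are F, D, A. Arranged as a stack of thirds they read D–F–A, so D is the root (a D minor triad).

D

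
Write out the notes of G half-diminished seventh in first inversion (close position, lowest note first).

Bb, Db, F, G

Spelling G half-diminished seventh: G–Bb–Db–F. In first inversion the third is bass, giving Bb, Db, F, G from the bottom.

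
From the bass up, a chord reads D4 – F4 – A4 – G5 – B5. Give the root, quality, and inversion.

G dominant ninth, second inversion

The distinct note names are D, F, A, G, B. Stacked in thirds they read G–B–D–F–A, which is a dominant ninth chord on G.
The lowest note is D, the fifth of the chord, so this is second inversion.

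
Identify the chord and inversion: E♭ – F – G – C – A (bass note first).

F dominant ninth, third inversion

The pitch classes Eb, F, G, C, A arrange in thirds as F–A–C–Eb–G: an F dominant ninth chord.
Eb is the seventh of F dominant ninth; seventh in the bass means third inversion.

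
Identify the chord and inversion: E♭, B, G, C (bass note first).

The pitch classes Eb, B, G, C arrange in thirds as C–Eb–G–B: a C minor-major seventh chord.
With the third (Eb) in the bass, the chord is in first inversion (figured bass 6/5).

C minor-major seventh, first inversion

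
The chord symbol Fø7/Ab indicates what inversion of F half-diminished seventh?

first inversion

Fø7/Ab means F half-diminished seventh with Ab in the bass. Ab is the third of F half-diminished seventh (F–Ab–Cb–Eb), so this is first inversion.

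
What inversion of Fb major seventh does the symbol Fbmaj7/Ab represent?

Fbmaj7/Ab means Fb major seventh with Ab in the bass. Ab is the third of Fb major seventh (Fb–Ab–Cb–Eb), so this is first inversion.

first inversion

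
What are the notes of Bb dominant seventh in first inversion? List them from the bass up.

The chord tones are Bb–D–F–Ab. With the third (D) lowest for first inversion: D, F, Ab, Bb.

D, F, Ab, Bb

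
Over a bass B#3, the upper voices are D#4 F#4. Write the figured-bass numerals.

5/3

The notes B#, D#, F# stack in thirds as B#–D#–F# — a B# diminished triad. The bass B# is the root, so this is root position: figured 5/3.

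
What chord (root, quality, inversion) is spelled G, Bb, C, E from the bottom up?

Reducing to letter names: G, Bb, C, E. These stack in thirds as C–E–G–Bb — a C dominant seventh chord.
The lowest note is G, the fifth of the chord, so this is second inversion (figured bass 4/3).

C dominant seventh, second inversion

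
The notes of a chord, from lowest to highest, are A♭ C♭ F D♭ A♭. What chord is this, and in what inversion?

Db dominant seventh, second inversion

The distinct note names are Ab, Cb, F, Db. Stacked in thirds they read Db–F–Ab–Cb, which is a dominant seventh chord on Db.
The lowest note is Ab, the fifth of the chord, so this is second inversion (figured bass 4/3).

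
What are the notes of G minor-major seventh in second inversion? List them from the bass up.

Spelling G minor-major seventh: G–Bb–D–F#. In second inversion the fifth is bass, giving D, F#, G, Bb from the bottom.

D, F#, G, Bb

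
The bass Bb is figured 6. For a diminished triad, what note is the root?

G

The figures 6 mean the third of the chord is in the bass. If Bb is the third of a diminished triad, the root is G (chord tones G–Bb–Db).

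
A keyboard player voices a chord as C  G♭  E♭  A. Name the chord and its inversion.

The pitch classes C, Gb, Eb, A arrange in thirds as A–C–Eb–Gb: an A diminished seventh chord.
With the third (C) in the bass, the chord is in first inversion (figured bass 6/5).

A diminished seventh, first inversion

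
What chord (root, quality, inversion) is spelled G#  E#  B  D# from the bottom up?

E# half-diminished seventh, first inversion

The distinct note names are G#, E#, B, D#. Stacked in thirds they read E#–G#–B–D#, which is a half-diminished seventh chord on E#.
G# is the third of E# half-diminished seventh; third in the bass means first inversion (figured bass 6/5).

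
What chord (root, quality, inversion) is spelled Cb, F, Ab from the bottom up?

F diminished, second inversion

The pitch classes Cb, F, Ab arrange in thirds as F–Ab–Cb: an F diminished triad.
Cb is the fifth of F diminished; fifth in the bass means second inversion (figured bass 6/4).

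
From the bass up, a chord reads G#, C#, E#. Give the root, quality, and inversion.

C# major, second inversion

The pitch classes G#, C#, E# arrange in thirds as C#–E#–G#: a C# major triad.
The lowest note is G#, the fifth of the chord, so this is second inversion (figured bass 6/4).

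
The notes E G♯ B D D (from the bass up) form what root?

E

E, G#, B, D are the tones of an E dominant seventh chord (E–G#–B–D), making E the root.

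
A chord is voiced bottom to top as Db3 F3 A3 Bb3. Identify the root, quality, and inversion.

The pitch classes Db, F, A, Bb arrange in thirds as Bb–Db–F–A: a Bb minor-major seventh chord.
With the third (Db) in the bass, the chord is in first inversion (figured bass 6/5).

Bb minor-major seventh, first inversion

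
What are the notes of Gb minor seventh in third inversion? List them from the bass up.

Fb, Gb, Bbb, Db

Spelling Gb minor seventh: Gb–Bbb–Db–Fb. In third inversion the seventh is bass, giving Fb, Gb, Bbb, Db from the bottom.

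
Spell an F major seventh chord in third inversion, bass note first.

E, F, A, C

F major seventh is F–A–C–E. Third inversion puts the seventh (E) in the bass, with the remaining tones above: E, F, A, C.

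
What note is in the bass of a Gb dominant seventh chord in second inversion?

Gb dominant seventh is Gb–Bb–Db–Fb. Second inversion places the fifth in the bass: Db.

Db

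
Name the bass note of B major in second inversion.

In second inversion the fifth is lowest. For B major (B–D#–F#) that is F#.

F#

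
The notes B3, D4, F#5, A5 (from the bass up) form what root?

Reordering B, D, F#, A into stacked thirds gives B–D–F#–A; the bottom of that stack, B, is the root.

B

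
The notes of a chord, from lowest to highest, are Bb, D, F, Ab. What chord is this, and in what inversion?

Bb dominant seventh, root position

Reducing to letter names: Bb, D, F, Ab. These stack in thirds as Bb–D–F–Ab — a Bb dominant seventh chord.
With the root (Bb) in the bass, the chord is in root position (figured bass 7).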